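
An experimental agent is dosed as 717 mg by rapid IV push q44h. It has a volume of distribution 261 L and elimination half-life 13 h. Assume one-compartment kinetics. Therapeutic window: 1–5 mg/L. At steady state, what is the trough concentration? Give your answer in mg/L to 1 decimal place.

Over one 44-h interval, 44/13 ≈ 3.3846 half-lives elapse, leaving f ≈ 0.0957 of each dose.
At steady state, accumulation factor R = 1/(1 − e^(−kτ)) ≈ 1.1058.
Each bolus raises the concentration by D/Vd = 717/261 ≈ 2.747 mg/L.
Steady-state peak Cmax,ss = C₀·R ≈ 2.747 × 1.1058 ≈ 3.038 mg/L.
One interval later, Cmin,ss = Cmax,ss·e^(−kτ) ≈ 3.038 × 0.0957 ≈ 0.291 mg/L.
Trough 0.3 mg/L vs MEC 1 mg/L: subtherapeutic.

0.3 mg/L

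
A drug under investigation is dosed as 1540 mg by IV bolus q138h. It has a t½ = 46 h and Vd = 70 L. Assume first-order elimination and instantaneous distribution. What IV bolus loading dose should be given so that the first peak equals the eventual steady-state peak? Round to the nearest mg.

f = (1/2)^(138/46) ≈ 0.125000; accumulation ratio R = 1/(1−f) ≈ 1.14286.
Loading dose to hit Cmax,ss on first dose: D_load = D_maint·R ≈ 1540 × 1.14286 ≈ 1760.00 mg.

1760 mg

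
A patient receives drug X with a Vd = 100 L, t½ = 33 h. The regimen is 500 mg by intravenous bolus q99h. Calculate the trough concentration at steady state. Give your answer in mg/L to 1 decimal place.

0.7 mg/L

τ = 99 h = 3 half-lives, so f = (1/2)^3 = 0.125.
Accumulation ratio R = 1/(1 − f) = 1/0.875 = 8/7.
Single-dose peak C₀ = D/Vd = 500/100 = 5 mg/L.
Steady-state peak Cmax,ss = C₀·R = 5 × 8/7 ≈ 5.714 mg/L.
Steady-state trough Cmin,ss = Cmax,ss·f ≈ 5.714 × 0.125 ≈ 0.714 mg/L.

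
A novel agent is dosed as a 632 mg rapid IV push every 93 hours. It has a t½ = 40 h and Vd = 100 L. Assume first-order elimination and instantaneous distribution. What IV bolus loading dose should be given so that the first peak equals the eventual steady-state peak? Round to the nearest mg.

f = (1/2)^(93/40) ≈ 0.199575; accumulation ratio R = 1/(1−f) ≈ 1.24934.
Loading dose to hit Cmax,ss on first dose: D_load = D_maint·R ≈ 632 × 1.24934 ≈ 789.58 mg.

790 mg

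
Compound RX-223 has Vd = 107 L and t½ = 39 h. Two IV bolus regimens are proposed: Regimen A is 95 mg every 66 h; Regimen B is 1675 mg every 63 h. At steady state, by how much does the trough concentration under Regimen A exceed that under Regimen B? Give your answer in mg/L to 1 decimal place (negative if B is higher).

Regimen A: f = (1/2)^(66/39) ≈ 0.3094; Cmin,ss = (95/107)·f/(1−f) ≈ 0.398 mg/L.
Regimen B: f = (1/2)^(63/39) ≈ 0.3264; Cmin,ss = (1675/107)·f/(1−f) ≈ 7.585 mg/L.
Difference ≈ 0.398 − 7.585 ≈ -7.187 mg/L.

-7.2 mg/L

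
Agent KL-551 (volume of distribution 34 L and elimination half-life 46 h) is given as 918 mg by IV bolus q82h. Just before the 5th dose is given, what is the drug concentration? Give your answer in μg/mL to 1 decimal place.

f = (1/2)^(τ/t½) = (1/2)^(82/46) ≈ 0.2907.
C₀ = D/Vd = 918/34 ≈ 27.000 μg/mL.
Before the 5th dose, 4 doses have been given. Superposition: Cmin = C₀·(f + f² + … + f^4).
≈ 27.000 × (0.2907 + 0.0845 + 0.0246 + 0.0071) ≈ 27.000 × 0.4069 ≈ 10.986 μg/mL.

11.0 μg/mL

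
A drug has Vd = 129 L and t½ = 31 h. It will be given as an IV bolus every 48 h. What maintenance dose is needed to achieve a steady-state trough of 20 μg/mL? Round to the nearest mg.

τ/t½ = 48/31 ≈ 1.5484, so f = (1/2)^(48/31) ≈ 0.341892.
Cmin,ss = (D/Vd)·f/(1−f), so D = Cmin,ss·Vd·(1−f)/f.
D = 20 × 129 × (1−f)/f ≈ 20 × 129 × 1.92490 ≈ 4966.24 mg.

4966 mg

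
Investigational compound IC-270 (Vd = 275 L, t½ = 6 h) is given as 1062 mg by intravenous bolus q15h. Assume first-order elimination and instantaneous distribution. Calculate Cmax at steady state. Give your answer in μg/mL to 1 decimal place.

4.7 μg/mL

τ/t½ = 15/6 ≈ 2.5, so fraction remaining f = (1/2)^(15/6) ≈ 0.1768.
Accumulation ratio R = 1/(1 − f) ≈ 1/0.8232 ≈ 1.2148.
Each bolus raises the concentration by D/Vd = 1062/275 ≈ 3.862 μg/mL.
Steady-state peak Cmax,ss = C₀·R ≈ 3.862 × 1.2148 ≈ 4.692 μg/mL.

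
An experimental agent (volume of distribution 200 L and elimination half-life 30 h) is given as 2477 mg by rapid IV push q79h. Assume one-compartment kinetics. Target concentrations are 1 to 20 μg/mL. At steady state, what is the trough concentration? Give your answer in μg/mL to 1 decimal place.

k = ln2/t½ = ln2/30 ≈ 0.023105 h⁻¹; fraction remaining f = e^(−kτ) = e^(−0.023105×79) ≈ 0.1612.
Each bolus raises the concentration by D/Vd = 2477/200 ≈ 12.385 μg/mL.
Steady-state trough Cmin,ss = C₀·f/(1−f) ≈ 12.385 × 0.1612/0.8388 ≈ 2.380 μg/mL.
Trough 2.4 μg/mL vs MEC 1 μg/mL: adequate.

2.4 μg/mL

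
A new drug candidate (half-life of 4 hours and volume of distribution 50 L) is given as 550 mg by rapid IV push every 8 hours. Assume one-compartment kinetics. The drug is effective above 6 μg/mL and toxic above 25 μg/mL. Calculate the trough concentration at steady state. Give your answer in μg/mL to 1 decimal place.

3.7 μg/mL

The dosing interval is 2 half-lives, so f = 2^(−2) = 0.25.
At steady state, R = 1/(1 − 0.25) = 4/3.
Single-dose peak C₀ = D/Vd = 550/50 = 11 μg/mL.
Steady-state peak Cmax,ss = C₀·R = 11 × 4/3 ≈ 14.667 μg/mL.
Steady-state trough Cmin,ss = Cmax,ss·f ≈ 14.667 × 0.25 ≈ 3.667 μg/mL.
Trough 3.7 μg/mL vs MEC 6 μg/mL: subtherapeutic.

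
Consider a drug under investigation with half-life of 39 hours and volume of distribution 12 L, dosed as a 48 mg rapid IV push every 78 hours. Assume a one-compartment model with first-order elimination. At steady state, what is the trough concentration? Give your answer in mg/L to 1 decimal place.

The dosing interval is 2 half-lives, so f = 2^(−2) = 0.25.
Accumulation ratio R = 1/(1 − f) = 1/0.75 = 4/3.
Single-dose peak C₀ = D/Vd = 48/12 = 4 mg/L.
Steady-state peak Cmax,ss = C₀·R = 4 × 4/3 ≈ 5.333 mg/L.
Steady-state trough Cmin,ss = Cmax,ss·f ≈ 5.333 × 0.25 ≈ 1.333 mg/L.

1.3 mg/L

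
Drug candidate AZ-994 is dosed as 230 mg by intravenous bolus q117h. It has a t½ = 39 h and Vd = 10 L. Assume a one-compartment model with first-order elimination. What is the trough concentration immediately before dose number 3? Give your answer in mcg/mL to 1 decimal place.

3.2 mcg/mL

f = (1/2)^(τ/t½) = (1/2)^(117/39) ≈ 0.1250.
C₀ = D/Vd = 230/10 ≈ 23.000 mcg/mL.
Before the 3rd dose, 2 doses have been given. Superposition: Cmin = C₀·(f + f²).
≈ 23.000 × (0.1250 + 0.0156) ≈ 23.000 × 0.1406 ≈ 3.234 mcg/mL.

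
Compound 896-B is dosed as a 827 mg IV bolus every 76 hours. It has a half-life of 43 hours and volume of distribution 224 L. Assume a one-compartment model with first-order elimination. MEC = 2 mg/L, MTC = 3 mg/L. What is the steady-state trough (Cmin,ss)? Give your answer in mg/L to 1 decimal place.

Over one 76-h interval, 76/43 ≈ 1.7674 half-lives elapse, leaving f ≈ 0.2937 of each dose.
Single-dose peak C₀ = D/Vd = 827/224 ≈ 3.692 mg/L.
Steady-state trough Cmin,ss = C₀·f/(1−f) ≈ 3.692 × 0.2937/0.7063 ≈ 1.535 mg/L.
Trough 1.5 mg/L vs MEC 2 mg/L: subtherapeutic.

1.5 mg/L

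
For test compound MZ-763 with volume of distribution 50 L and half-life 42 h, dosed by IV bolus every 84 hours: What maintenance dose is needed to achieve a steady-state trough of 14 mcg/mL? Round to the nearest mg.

2100 mg

τ/t½ = 84/42 ≈ 2, so f = (1/2)^(84/42) ≈ 0.250000.
Cmin,ss = (D/Vd)·f/(1−f), so D = Cmin,ss·Vd·(1−f)/f.
D = 14 × 50 × (1−f)/f ≈ 14 × 50 × 3.00000 ≈ 2100.00 mg.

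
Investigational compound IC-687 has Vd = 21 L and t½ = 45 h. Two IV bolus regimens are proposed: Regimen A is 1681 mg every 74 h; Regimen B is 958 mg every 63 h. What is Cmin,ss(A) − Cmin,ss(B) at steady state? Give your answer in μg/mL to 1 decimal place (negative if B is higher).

Regimen A: f = (1/2)^(74/45) ≈ 0.3199; Cmin,ss = (1681/21)·f/(1−f) ≈ 37.652 μg/mL.
Regimen B: f = (1/2)^(63/45) ≈ 0.3789; Cmin,ss = (958/21)·f/(1−f) ≈ 27.830 μg/mL.
Difference ≈ 37.652 − 27.830 ≈ 9.822 μg/mL.

9.8 μg/mL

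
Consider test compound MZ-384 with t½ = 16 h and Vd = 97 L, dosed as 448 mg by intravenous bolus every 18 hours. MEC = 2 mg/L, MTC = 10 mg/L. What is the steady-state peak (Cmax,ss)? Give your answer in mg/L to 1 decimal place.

8.5 mg/L

Over one 18-h interval, 18/16 ≈ 1.125 half-lives elapse, leaving f ≈ 0.4585 of each dose.
At steady state, accumulation factor R = 1/(1 − e^(−kτ)) ≈ 1.8467.
Each bolus raises the concentration by D/Vd = 448/97 ≈ 4.619 mg/L.
Cmax,ss = C₀/(1 − f) ≈ 4.619/0.5415 ≈ 8.530 mg/L.
Peak 8.5 mg/L vs MTC 10 mg/L: below toxic threshold.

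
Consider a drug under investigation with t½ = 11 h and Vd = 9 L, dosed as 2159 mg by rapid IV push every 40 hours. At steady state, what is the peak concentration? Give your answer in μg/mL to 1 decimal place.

Over one 40-h interval, 40/11 ≈ 3.6364 half-lives elapse, leaving f ≈ 0.0804 of each dose.
Accumulation ratio R = 1/(1 − f) ≈ 1/0.9196 ≈ 1.0874.
Each bolus raises the concentration by D/Vd = 2159/9 ≈ 239.889 μg/mL.
Cmax,ss = C₀/(1 − f) ≈ 239.889/0.9196 ≈ 260.862 μg/mL.

260.9 μg/mL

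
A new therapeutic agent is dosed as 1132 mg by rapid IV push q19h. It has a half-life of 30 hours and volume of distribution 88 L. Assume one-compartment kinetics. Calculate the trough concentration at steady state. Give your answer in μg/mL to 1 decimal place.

τ/t½ = 19/30 ≈ 0.63333, so fraction remaining f = (1/2)^(19/30) ≈ 0.6447.
Accumulation ratio R = 1/(1 − f) ≈ 1/0.3553 ≈ 2.8145.
Each bolus raises the concentration by D/Vd = 1132/88 ≈ 12.864 μg/mL.
Steady-state peak Cmax,ss = C₀·R ≈ 12.864 × 2.8145 ≈ 36.206 μg/mL.
One interval later, Cmin,ss = Cmax,ss·e^(−kτ) ≈ 36.206 × 0.6447 ≈ 23.342 μg/mL.

23.3 μg/mL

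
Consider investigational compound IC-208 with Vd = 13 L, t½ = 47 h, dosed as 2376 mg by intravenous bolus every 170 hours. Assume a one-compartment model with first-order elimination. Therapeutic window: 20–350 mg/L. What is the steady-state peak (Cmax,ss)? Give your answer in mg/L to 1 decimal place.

199.0 mg/L

τ/t½ = 170/47 ≈ 3.617, so fraction remaining f = (1/2)^(170/47) ≈ 0.0815.
Accumulation ratio R = 1/(1 − f) ≈ 1/0.9185 ≈ 1.0887.
Each bolus raises the concentration by D/Vd = 2376/13 ≈ 182.769 mg/L.
Steady-state peak Cmax,ss = C₀·R ≈ 182.769 × 1.0887 ≈ 198.981 mg/L.
Peak 199.0 mg/L vs MTC 350 mg/L: below toxic threshold.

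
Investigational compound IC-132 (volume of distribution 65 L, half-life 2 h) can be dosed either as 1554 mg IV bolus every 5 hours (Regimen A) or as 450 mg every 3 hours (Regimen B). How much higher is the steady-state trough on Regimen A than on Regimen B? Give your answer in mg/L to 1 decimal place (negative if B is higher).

1.3 mg/L

Regimen A: f = (1/2)^(5/2) ≈ 0.1768; Cmin,ss = (1554/65)·f/(1−f) ≈ 5.135 mg/L.
Regimen B: f = (1/2)^(3/2) ≈ 0.3536; Cmin,ss = (450/65)·f/(1−f) ≈ 3.787 mg/L.
Difference ≈ 5.135 − 3.787 ≈ 1.348 mg/L.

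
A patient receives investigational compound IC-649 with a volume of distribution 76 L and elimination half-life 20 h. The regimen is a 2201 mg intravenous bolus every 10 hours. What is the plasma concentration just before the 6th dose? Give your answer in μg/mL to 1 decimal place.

57.6 μg/mL

f = (1/2)^(τ/t½) = (1/2)^(10/20) ≈ 0.7071.
C₀ = D/Vd = 2201/76 ≈ 28.961 μg/mL.
Before the 6th dose, 5 doses have been given. Superposition: Cmin = C₀·(f + f² + … + f^5).
≈ 28.961 × (0.7071 + 0.5000 + 0.3535 + 0.2500 + 0.1768) ≈ 28.961 × 1.9874 ≈ 57.557 μg/mL.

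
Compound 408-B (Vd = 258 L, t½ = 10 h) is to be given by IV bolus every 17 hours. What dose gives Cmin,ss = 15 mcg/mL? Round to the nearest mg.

8704 mg

τ/t½ = 17/10 ≈ 1.7, so f = (1/2)^(17/10) ≈ 0.307786.
Cmin,ss = (D/Vd)·f/(1−f), so D = Cmin,ss·Vd·(1−f)/f.
D = 15 × 258 × (1−f)/f ≈ 15 × 258 × 2.24901 ≈ 8703.67 mg.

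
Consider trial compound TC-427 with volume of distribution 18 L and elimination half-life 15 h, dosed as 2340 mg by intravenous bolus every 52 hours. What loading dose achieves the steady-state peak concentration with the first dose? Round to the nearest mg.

f = (1/2)^(52/15) ≈ 0.090454; accumulation ratio R = 1/(1−f) ≈ 1.09945.
Loading dose to hit Cmax,ss on first dose: D_load = D_maint·R ≈ 2340 × 1.09945 ≈ 2572.71 mg.

2573 mg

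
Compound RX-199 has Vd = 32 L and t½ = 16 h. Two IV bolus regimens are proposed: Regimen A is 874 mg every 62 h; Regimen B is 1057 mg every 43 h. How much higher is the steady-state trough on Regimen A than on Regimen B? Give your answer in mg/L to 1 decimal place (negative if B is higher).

-4.1 mg/L

Regimen A: f = (1/2)^(62/16) ≈ 0.0682; Cmin,ss = (874/32)·f/(1−f) ≈ 1.999 mg/L.
Regimen B: f = (1/2)^(43/16) ≈ 0.1552; Cmin,ss = (1057/32)·f/(1−f) ≈ 6.068 mg/L.
Difference ≈ 1.999 − 6.068 ≈ -4.069 mg/L.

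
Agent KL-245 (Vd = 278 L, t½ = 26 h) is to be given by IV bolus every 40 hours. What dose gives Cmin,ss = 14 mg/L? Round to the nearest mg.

τ/t½ = 40/26 ≈ 1.5385, so f = (1/2)^(40/26) ≈ 0.344252.
Cmin,ss = (D/Vd)·f/(1−f), so D = Cmin,ss·Vd·(1−f)/f.
D = 14 × 278 × (1−f)/f ≈ 14 × 278 × 1.90485 ≈ 7413.68 mg.

7414 mg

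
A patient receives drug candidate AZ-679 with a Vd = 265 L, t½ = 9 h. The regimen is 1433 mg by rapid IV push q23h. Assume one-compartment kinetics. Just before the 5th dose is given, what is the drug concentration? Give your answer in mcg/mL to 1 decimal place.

f = (1/2)^(τ/t½) = (1/2)^(23/9) ≈ 0.1701.
C₀ = D/Vd = 1433/265 ≈ 5.408 mcg/mL.
Before the 5th dose, 4 doses have been given. Superposition: Cmin = C₀·(f + f² + … + f^4).
≈ 5.408 × (0.1701 + 0.0289 + 0.0049 + 0.0008) ≈ 5.408 × 0.2047 ≈ 1.107 mcg/mL.

1.1 mcg/mL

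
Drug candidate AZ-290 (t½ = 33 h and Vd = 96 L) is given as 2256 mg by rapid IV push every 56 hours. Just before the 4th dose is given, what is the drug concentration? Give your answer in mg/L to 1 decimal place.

10.2 mg/L

f = (1/2)^(τ/t½) = (1/2)^(56/33) ≈ 0.3084.
C₀ = D/Vd = 2256/96 ≈ 23.500 mg/L.
Before the 4th dose, 3 doses have been given. Superposition: Cmin = C₀·(f + f² + … + f^3).
≈ 23.500 × (0.3084 + 0.0951 + 0.0293) ≈ 23.500 × 0.4328 ≈ 10.171 mg/L.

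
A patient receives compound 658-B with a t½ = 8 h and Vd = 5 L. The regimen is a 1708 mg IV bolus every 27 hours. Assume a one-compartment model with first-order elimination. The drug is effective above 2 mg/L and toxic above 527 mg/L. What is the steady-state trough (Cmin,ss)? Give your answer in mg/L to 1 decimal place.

Over one 27-h interval, 27/8 ≈ 3.375 half-lives elapse, leaving f ≈ 0.0964 of each dose.
Each bolus raises the concentration by D/Vd = 1708/5 ≈ 341.600 mg/L.
Steady-state trough Cmin,ss = C₀·f/(1−f) ≈ 341.600 × 0.0964/0.9036 ≈ 36.443 mg/L.
Trough 36.4 mg/L vs MEC 2 mg/L: adequate.

36.4 mg/L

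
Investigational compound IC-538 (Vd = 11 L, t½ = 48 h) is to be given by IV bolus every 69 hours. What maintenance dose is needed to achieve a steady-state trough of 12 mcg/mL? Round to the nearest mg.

τ/t½ = 69/48 ≈ 1.4375, so f = (1/2)^(69/48) ≈ 0.369207.
Cmin,ss = (D/Vd)·f/(1−f), so D = Cmin,ss·Vd·(1−f)/f.
D = 12 × 11 × (1−f)/f ≈ 12 × 11 × 1.70851 ≈ 225.52 mg.

226 mg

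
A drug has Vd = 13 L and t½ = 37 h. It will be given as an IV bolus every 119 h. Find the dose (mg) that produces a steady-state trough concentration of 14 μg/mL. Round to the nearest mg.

τ/t½ = 119/37 ≈ 3.2162, so f = (1/2)^(119/37) ≈ 0.107603.
Cmin,ss = (D/Vd)·f/(1−f), so D = Cmin,ss·Vd·(1−f)/f.
D = 14 × 13 × (1−f)/f ≈ 14 × 13 × 8.29342 ≈ 1509.40 mg.

1509 mg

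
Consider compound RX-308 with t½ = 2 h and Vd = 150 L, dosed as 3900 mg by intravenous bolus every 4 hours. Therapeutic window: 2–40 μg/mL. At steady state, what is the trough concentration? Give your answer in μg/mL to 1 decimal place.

τ = 4 h = 2 half-lives, so f = (1/2)^2 = 0.25.
Accumulation ratio R = 1/(1 − f) = 1/0.75 = 4/3.
Single-dose peak C₀ = D/Vd = 3900/150 = 26 μg/mL.
Steady-state peak Cmax,ss = C₀·R = 26 × 4/3 ≈ 34.667 μg/mL.
Steady-state trough Cmin,ss = Cmax,ss·f ≈ 34.667 × 0.25 ≈ 8.667 μg/mL.
Trough 8.7 μg/mL vs MEC 2 μg/mL: adequate.

8.7 μg/mL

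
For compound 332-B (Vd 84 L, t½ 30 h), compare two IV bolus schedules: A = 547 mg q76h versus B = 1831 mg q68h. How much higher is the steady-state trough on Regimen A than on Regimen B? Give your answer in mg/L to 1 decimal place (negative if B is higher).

Regimen A: f = (1/2)^(76/30) ≈ 0.1727; Cmin,ss = (547/84)·f/(1−f) ≈ 1.359 mg/L.
Regimen B: f = (1/2)^(68/30) ≈ 0.2078; Cmin,ss = (1831/84)·f/(1−f) ≈ 5.718 mg/L.
Difference ≈ 1.359 − 5.718 ≈ -4.359 mg/L.

-4.4 mg/L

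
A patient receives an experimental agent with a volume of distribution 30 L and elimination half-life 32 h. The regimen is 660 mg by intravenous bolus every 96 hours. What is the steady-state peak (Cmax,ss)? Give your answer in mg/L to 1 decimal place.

τ = 96 h = 3 half-lives, so f = (1/2)^3 = 0.125.
Accumulation ratio R = 1/(1 − f) = 1/0.875 = 8/7.
Single-dose peak C₀ = D/Vd = 660/30 = 22 mg/L.
Steady-state peak Cmax,ss = C₀·R = 22 × 8/7 ≈ 25.143 mg/L.

25.1 mg/L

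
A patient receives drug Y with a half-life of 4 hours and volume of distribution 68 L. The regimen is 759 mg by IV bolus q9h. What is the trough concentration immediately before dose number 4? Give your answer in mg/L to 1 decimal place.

f = (1/2)^(τ/t½) = (1/2)^(9/4) ≈ 0.2102.
C₀ = D/Vd = 759/68 ≈ 11.162 mg/L.
Before the 4th dose, 3 doses have been given. Superposition: Cmin = C₀·(f + f² + … + f^3).
≈ 11.162 × (0.2102 + 0.0442 + 0.0093) ≈ 11.162 × 0.2637 ≈ 2.943 mg/L.

2.9 mg/L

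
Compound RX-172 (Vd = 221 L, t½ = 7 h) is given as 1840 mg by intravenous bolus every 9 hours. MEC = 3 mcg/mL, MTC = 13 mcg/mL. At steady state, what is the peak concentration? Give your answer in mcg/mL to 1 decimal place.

14.1 mcg/mL

Over one 9-h interval, 9/7 ≈ 1.2857 half-lives elapse, leaving f ≈ 0.4102 of each dose.
At steady state, accumulation factor R = 1/(1 − e^(−kτ)) ≈ 1.6955.
Each bolus raises the concentration by D/Vd = 1840/221 ≈ 8.326 mcg/mL.
Cmax,ss = C₀/(1 − f) ≈ 8.326/0.5898 ≈ 14.117 mcg/mL.
Peak 14.1 mcg/mL vs MTC 13 mcg/mL: exceeds toxic threshold.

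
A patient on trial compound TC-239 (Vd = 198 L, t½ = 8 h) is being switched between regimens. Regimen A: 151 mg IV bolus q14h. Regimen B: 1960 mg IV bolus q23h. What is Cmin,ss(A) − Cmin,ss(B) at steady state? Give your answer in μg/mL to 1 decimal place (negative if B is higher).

-1.2 μg/mL

Regimen A: f = (1/2)^(14/8) ≈ 0.2973; Cmin,ss = (151/198)·f/(1−f) ≈ 0.323 μg/mL.
Regimen B: f = (1/2)^(23/8) ≈ 0.1363; Cmin,ss = (1960/198)·f/(1−f) ≈ 1.562 μg/mL.
Difference ≈ 0.323 − 1.562 ≈ -1.239 μg/mL.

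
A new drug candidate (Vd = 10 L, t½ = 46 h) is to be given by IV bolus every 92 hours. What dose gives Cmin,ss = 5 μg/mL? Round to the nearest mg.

150 mg

τ/t½ = 92/46 ≈ 2, so f = (1/2)^(92/46) ≈ 0.250000.
Cmin,ss = (D/Vd)·f/(1−f), so D = Cmin,ss·Vd·(1−f)/f.
D = 5 × 10 × (1−f)/f ≈ 5 × 10 × 3.00000 ≈ 150.00 mg.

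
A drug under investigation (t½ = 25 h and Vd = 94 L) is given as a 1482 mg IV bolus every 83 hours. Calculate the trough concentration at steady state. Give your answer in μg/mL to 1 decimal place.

1.8 μg/mL

k = ln2/t½ = ln2/25 ≈ 0.027726 h⁻¹; fraction remaining f = e^(−kτ) = e^(−0.027726×83) ≈ 0.1001.
Single-dose peak C₀ = D/Vd = 1482/94 ≈ 15.766 μg/mL.
Steady-state trough Cmin,ss = C₀·f/(1−f) ≈ 15.766 × 0.1001/0.8999 ≈ 1.754 μg/mL.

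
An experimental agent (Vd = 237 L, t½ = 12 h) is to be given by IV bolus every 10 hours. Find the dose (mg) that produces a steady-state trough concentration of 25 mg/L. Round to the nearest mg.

τ/t½ = 10/12 ≈ 0.83333, so f = (1/2)^(10/12) ≈ 0.561231.
Cmin,ss = (D/Vd)·f/(1−f), so D = Cmin,ss·Vd·(1−f)/f.
D = 25 × 237 × (1−f)/f ≈ 25 × 237 × 0.78180 ≈ 4632.16 mg.

4632 mg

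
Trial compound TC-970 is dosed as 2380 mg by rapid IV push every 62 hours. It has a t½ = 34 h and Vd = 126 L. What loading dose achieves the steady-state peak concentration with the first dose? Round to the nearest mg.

f = (1/2)^(62/34) ≈ 0.282529; accumulation ratio R = 1/(1−f) ≈ 1.39378.
Loading dose to hit Cmax,ss on first dose: D_load = D_maint·R ≈ 2380 × 1.39378 ≈ 3317.20 mg.

3317 mg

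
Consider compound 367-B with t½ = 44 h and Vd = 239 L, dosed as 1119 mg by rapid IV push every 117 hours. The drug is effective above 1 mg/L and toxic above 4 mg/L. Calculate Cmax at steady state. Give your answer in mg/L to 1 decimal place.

5.6 mg/L

Over one 117-h interval, 117/44 ≈ 2.6591 half-lives elapse, leaving f ≈ 0.1583 of each dose.
At steady state, accumulation factor R = 1/(1 − e^(−kτ)) ≈ 1.1881.
Single-dose peak C₀ = D/Vd = 1119/239 ≈ 4.682 mg/L.
Steady-state peak Cmax,ss = C₀·R ≈ 4.682 × 1.1881 ≈ 5.563 mg/L.
Peak 5.6 mg/L vs MTC 4 mg/L: exceeds toxic threshold.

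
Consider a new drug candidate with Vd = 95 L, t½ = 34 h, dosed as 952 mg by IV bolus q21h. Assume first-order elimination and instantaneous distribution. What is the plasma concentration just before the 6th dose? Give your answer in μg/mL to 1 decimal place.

16.5 μg/mL

f = (1/2)^(τ/t½) = (1/2)^(21/34) ≈ 0.6517.
C₀ = D/Vd = 952/95 ≈ 10.021 μg/mL.
Before the 6th dose, 5 doses have been given. Superposition: Cmin = C₀·(f + f² + … + f^5).
≈ 10.021 × (0.6517 + 0.4247 + 0.2768 + 0.1804 + 0.1176) ≈ 10.021 × 1.6512 ≈ 16.547 μg/mL.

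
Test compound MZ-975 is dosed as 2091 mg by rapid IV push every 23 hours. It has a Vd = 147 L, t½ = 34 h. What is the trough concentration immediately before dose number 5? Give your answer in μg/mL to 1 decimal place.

20.1 μg/mL

f = (1/2)^(τ/t½) = (1/2)^(23/34) ≈ 0.6257.
C₀ = D/Vd = 2091/147 ≈ 14.224 μg/mL.
Before the 5th dose, 4 doses have been given. Superposition: Cmin = C₀·(f + f² + … + f^4).
≈ 14.224 × (0.6257 + 0.3915 + 0.2450 + 0.1533) ≈ 14.224 × 1.4155 ≈ 20.134 μg/mL.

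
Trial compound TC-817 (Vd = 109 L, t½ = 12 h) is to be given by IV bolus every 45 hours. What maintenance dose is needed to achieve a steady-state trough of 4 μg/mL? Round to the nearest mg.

5430 mg

τ/t½ = 45/12 ≈ 3.75, so f = (1/2)^(45/12) ≈ 0.074325.
Cmin,ss = (D/Vd)·f/(1−f), so D = Cmin,ss·Vd·(1−f)/f.
D = 4 × 109 × (1−f)/f ≈ 4 × 109 × 12.45442 ≈ 5430.13 mg.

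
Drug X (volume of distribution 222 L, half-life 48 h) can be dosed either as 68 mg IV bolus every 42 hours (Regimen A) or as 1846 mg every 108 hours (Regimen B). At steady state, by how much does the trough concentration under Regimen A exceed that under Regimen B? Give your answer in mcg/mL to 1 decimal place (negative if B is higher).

-1.8 mcg/mL

Regimen A: f = (1/2)^(42/48) ≈ 0.5453; Cmin,ss = (68/222)·f/(1−f) ≈ 0.367 mcg/mL.
Regimen B: f = (1/2)^(108/48) ≈ 0.2102; Cmin,ss = (1846/222)·f/(1−f) ≈ 2.213 mcg/mL.
Difference ≈ 0.367 − 2.213 ≈ -1.846 mcg/mL.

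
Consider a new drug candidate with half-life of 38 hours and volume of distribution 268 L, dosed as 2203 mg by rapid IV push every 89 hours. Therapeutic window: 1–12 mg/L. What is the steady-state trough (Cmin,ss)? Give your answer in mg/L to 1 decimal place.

k = ln2/t½ = ln2/38 ≈ 0.018241 h⁻¹; fraction remaining f = e^(−kτ) = e^(−0.018241×89) ≈ 0.1972.
Accumulation ratio R = 1/(1 − f) ≈ 1/0.8028 ≈ 1.2456.
Each bolus raises the concentration by D/Vd = 2203/268 ≈ 8.220 mg/L.
Steady-state peak Cmax,ss = C₀·R ≈ 8.220 × 1.2456 ≈ 10.239 mg/L.
One interval later, Cmin,ss = Cmax,ss·e^(−kτ) ≈ 10.239 × 0.1972 ≈ 2.019 mg/L.
Trough 2.0 mg/L vs MEC 1 mg/L: adequate.

2.0 mg/L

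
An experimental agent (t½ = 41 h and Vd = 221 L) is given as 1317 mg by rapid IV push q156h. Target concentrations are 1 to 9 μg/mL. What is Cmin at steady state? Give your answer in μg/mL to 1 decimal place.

0.5 μg/mL

k = ln2/t½ = ln2/41 ≈ 0.016906 h⁻¹; fraction remaining f = e^(−kτ) = e^(−0.016906×156) ≈ 0.0716.
Accumulation ratio R = 1/(1 − f) ≈ 1/0.9284 ≈ 1.0771.
Each bolus raises the concentration by D/Vd = 1317/221 ≈ 5.959 μg/mL.
Steady-state peak Cmax,ss = C₀·R ≈ 5.959 × 1.0771 ≈ 6.418 μg/mL.
Steady-state trough Cmin,ss = Cmax,ss·f ≈ 6.418 × 0.0716 ≈ 0.460 μg/mL.
Trough 0.5 μg/mL vs MEC 1 μg/mL: subtherapeutic.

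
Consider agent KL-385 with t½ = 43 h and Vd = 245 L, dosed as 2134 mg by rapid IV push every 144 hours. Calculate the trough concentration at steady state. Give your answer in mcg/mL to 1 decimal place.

Over one 144-h interval, 144/43 ≈ 3.3488 half-lives elapse, leaving f ≈ 0.0982 of each dose.
At steady state, accumulation factor R = 1/(1 − e^(−kτ)) ≈ 1.1089.
Each bolus raises the concentration by D/Vd = 2134/245 ≈ 8.710 mcg/mL.
Steady-state peak Cmax,ss = C₀·R ≈ 8.710 × 1.1089 ≈ 9.659 mcg/mL.
One interval later, Cmin,ss = Cmax,ss·e^(−kτ) ≈ 9.659 × 0.0982 ≈ 0.949 mcg/mL.

0.9 mcg/mL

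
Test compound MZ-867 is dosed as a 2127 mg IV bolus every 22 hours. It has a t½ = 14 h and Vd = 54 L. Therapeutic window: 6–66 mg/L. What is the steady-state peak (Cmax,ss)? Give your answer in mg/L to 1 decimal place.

59.4 mg/L

k = ln2/t½ = ln2/14 ≈ 0.049511 h⁻¹; fraction remaining f = e^(−kτ) = e^(−0.049511×22) ≈ 0.3365.
At steady state, accumulation factor R = 1/(1 − e^(−kτ)) ≈ 1.5072.
Single-dose peak C₀ = D/Vd = 2127/54 ≈ 39.389 mg/L.
Cmax,ss = C₀/(1 − f) ≈ 39.389/0.6635 ≈ 59.365 mg/L.
Peak 59.4 mg/L vs MTC 66 mg/L: below toxic threshold.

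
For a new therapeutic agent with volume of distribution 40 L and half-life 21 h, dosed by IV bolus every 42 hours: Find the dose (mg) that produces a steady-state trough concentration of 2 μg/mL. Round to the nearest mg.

240 mg

τ/t½ = 42/21 ≈ 2, so f = (1/2)^(42/21) ≈ 0.250000.
Cmin,ss = (D/Vd)·f/(1−f), so D = Cmin,ss·Vd·(1−f)/f.
D = 2 × 40 × (1−f)/f ≈ 2 × 40 × 3.00000 ≈ 240.00 mg.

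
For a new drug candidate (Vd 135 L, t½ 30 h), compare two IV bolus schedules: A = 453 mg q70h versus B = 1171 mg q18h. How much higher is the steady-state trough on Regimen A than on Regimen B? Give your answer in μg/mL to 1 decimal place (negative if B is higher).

Regimen A: f = (1/2)^(70/30) ≈ 0.1984; Cmin,ss = (453/135)·f/(1−f) ≈ 0.831 μg/mL.
Regimen B: f = (1/2)^(18/30) ≈ 0.6598; Cmin,ss = (1171/135)·f/(1−f) ≈ 16.823 μg/mL.
Difference ≈ 0.831 − 16.823 ≈ -15.992 μg/mL.

-16.0 μg/mL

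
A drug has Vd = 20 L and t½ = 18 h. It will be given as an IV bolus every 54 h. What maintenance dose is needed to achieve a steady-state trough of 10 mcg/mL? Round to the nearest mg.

1400 mg

τ/t½ = 54/18 ≈ 3, so f = (1/2)^(54/18) ≈ 0.125000.
Cmin,ss = (D/Vd)·f/(1−f), so D = Cmin,ss·Vd·(1−f)/f.
D = 10 × 20 × (1−f)/f ≈ 10 × 20 × 7.00000 ≈ 1400.00 mg.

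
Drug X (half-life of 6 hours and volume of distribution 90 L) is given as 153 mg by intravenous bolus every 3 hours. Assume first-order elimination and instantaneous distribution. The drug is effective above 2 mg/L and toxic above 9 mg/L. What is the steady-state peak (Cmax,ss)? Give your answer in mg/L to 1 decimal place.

5.8 mg/L

k = ln2/t½ = ln2/6 ≈ 0.115525 h⁻¹; fraction remaining f = e^(−kτ) = e^(−0.115525×3) ≈ 0.7071.
At steady state, accumulation factor R = 1/(1 − e^(−kτ)) ≈ 3.4141.
Each bolus raises the concentration by D/Vd = 153/90 ≈ 1.700 mg/L.
Steady-state peak Cmax,ss = C₀·R ≈ 1.700 × 3.4141 ≈ 5.804 mg/L.
Peak 5.8 mg/L vs MTC 9 mg/L: below toxic threshold.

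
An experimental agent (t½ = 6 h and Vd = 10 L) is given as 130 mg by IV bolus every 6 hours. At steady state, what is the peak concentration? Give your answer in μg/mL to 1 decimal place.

τ = 6 h = 1 half-life, so f = (1/2)^1 = 0.5.
Accumulation ratio R = 1/(1 − f) = 1/0.5 = 2/1.
Single-dose peak C₀ = D/Vd = 130/10 = 13 μg/mL.
Steady-state peak Cmax,ss = C₀·R = 13 × 2/1 ≈ 26.000 μg/mL.

26.0 μg/mL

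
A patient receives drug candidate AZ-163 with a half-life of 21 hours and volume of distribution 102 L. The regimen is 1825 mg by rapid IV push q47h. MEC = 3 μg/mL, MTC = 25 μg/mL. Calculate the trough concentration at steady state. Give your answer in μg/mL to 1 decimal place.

Over one 47-h interval, 47/21 ≈ 2.2381 half-lives elapse, leaving f ≈ 0.2120 of each dose.
Each bolus raises the concentration by D/Vd = 1825/102 ≈ 17.892 μg/mL.
Steady-state trough Cmin,ss = C₀·f/(1−f) ≈ 17.892 × 0.2120/0.7880 ≈ 4.814 μg/mL.
Trough 4.8 μg/mL vs MEC 3 μg/mL: adequate.

4.8 μg/mL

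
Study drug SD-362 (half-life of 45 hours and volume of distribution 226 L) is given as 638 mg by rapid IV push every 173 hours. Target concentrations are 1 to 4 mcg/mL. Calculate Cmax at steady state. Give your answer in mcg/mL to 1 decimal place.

3.0 mcg/mL

Over one 173-h interval, 173/45 ≈ 3.8444 half-lives elapse, leaving f ≈ 0.0696 of each dose.
Accumulation ratio R = 1/(1 − f) ≈ 1/0.9304 ≈ 1.0748.
Each bolus raises the concentration by D/Vd = 638/226 ≈ 2.823 mcg/mL.
Cmax,ss = C₀/(1 − f) ≈ 2.823/0.9304 ≈ 3.034 mcg/mL.
Peak 3.0 mcg/mL vs MTC 4 mcg/mL: below toxic threshold.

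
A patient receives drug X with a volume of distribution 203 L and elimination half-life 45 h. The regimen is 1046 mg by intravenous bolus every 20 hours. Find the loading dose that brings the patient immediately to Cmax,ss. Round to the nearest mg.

f = (1/2)^(20/45) ≈ 0.734867; accumulation ratio R = 1/(1−f) ≈ 3.77169.
Loading dose to hit Cmax,ss on first dose: D_load = D_maint·R ≈ 1046 × 3.77169 ≈ 3945.19 mg.

3945 mg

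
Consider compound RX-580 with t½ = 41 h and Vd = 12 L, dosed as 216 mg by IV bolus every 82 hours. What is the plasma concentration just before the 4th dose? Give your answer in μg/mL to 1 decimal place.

5.9 μg/mL

f = (1/2)^(τ/t½) = (1/2)^(82/41) ≈ 0.2500.
C₀ = D/Vd = 216/12 ≈ 18.000 μg/mL.
Before the 4th dose, 3 doses have been given. Superposition: Cmin = C₀·(f + f² + … + f^3).
≈ 18.000 × (0.2500 + 0.0625 + 0.0156) ≈ 18.000 × 0.3281 ≈ 5.906 μg/mL.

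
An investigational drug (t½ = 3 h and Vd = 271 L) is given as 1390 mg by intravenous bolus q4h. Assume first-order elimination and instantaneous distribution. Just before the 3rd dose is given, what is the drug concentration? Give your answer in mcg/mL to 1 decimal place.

f = (1/2)^(τ/t½) = (1/2)^(4/3) ≈ 0.3969.
C₀ = D/Vd = 1390/271 ≈ 5.129 mcg/mL.
Before the 3rd dose, 2 doses have been given. Superposition: Cmin = C₀·(f + f²).
≈ 5.129 × (0.3969 + 0.1575) ≈ 5.129 × 0.5544 ≈ 2.844 mcg/mL.

2.8 mcg/mL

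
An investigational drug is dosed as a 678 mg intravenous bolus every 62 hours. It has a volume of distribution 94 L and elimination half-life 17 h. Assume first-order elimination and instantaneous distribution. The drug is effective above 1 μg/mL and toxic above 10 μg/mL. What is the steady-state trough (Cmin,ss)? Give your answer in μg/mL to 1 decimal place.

0.6 μg/mL

Over one 62-h interval, 62/17 ≈ 3.6471 half-lives elapse, leaving f ≈ 0.0798 of each dose.
Accumulation ratio R = 1/(1 − f) ≈ 1/0.9202 ≈ 1.0867.
Single-dose peak C₀ = D/Vd = 678/94 ≈ 7.213 μg/mL.
Cmax,ss = C₀/(1 − f) ≈ 7.213/0.9202 ≈ 7.839 μg/mL.
One interval later, Cmin,ss = Cmax,ss·e^(−kτ) ≈ 7.839 × 0.0798 ≈ 0.626 μg/mL.
Trough 0.6 μg/mL vs MEC 1 μg/mL: subtherapeutic.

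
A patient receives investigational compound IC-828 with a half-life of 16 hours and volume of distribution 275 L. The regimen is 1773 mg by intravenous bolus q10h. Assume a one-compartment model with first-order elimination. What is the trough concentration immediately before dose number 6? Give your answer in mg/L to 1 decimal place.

10.5 mg/L

f = (1/2)^(τ/t½) = (1/2)^(10/16) ≈ 0.6484.
C₀ = D/Vd = 1773/275 ≈ 6.447 mg/L.
Before the 6th dose, 5 doses have been given. Superposition: Cmin = C₀·(f + f² + … + f^5).
≈ 6.447 × (0.6484 + 0.4204 + 0.2726 + 0.1768 + 0.1146) ≈ 6.447 × 1.6328 ≈ 10.527 mg/L.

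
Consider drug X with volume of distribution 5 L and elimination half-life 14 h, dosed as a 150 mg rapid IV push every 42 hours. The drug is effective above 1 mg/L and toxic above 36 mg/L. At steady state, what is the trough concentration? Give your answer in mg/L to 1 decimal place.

4.3 mg/L

τ = 42 h = 3 half-lives, so f = (1/2)^3 = 0.125.
Accumulation ratio R = 1/(1 − f) = 1/0.875 = 8/7.
Single-dose peak C₀ = D/Vd = 150/5 = 30 mg/L.
Steady-state peak Cmax,ss = C₀·R = 30 × 8/7 ≈ 34.286 mg/L.
Steady-state trough Cmin,ss = Cmax,ss·f ≈ 34.286 × 0.125 ≈ 4.286 mg/L.
Trough 4.3 mg/L vs MEC 1 mg/L: adequate.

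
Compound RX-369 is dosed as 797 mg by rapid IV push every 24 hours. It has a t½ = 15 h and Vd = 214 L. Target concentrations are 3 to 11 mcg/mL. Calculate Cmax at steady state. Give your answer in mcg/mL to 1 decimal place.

5.6 mcg/mL

τ/t½ = 24/15 ≈ 1.6, so fraction remaining f = (1/2)^(24/15) ≈ 0.3299.
Accumulation ratio R = 1/(1 − f) ≈ 1/0.6701 ≈ 1.4923.
Each bolus raises the concentration by D/Vd = 797/214 ≈ 3.724 mcg/mL.
Steady-state peak Cmax,ss = C₀·R ≈ 3.724 × 1.4923 ≈ 5.557 mcg/mL.
Peak 5.6 mcg/mL vs MTC 11 mcg/mL: below toxic threshold.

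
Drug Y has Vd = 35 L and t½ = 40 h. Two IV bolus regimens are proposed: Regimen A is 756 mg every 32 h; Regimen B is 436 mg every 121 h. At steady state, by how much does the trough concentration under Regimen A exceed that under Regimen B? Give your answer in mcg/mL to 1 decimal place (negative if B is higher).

27.4 mcg/mL

Regimen A: f = (1/2)^(32/40) ≈ 0.5743; Cmin,ss = (756/35)·f/(1−f) ≈ 29.140 mcg/mL.
Regimen B: f = (1/2)^(121/40) ≈ 0.1229; Cmin,ss = (436/35)·f/(1−f) ≈ 1.746 mcg/mL.
Difference ≈ 29.140 − 1.746 ≈ 27.394 mcg/mL.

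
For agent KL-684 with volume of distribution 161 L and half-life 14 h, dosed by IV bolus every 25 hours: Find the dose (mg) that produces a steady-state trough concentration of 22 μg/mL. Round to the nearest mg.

8670 mg

τ/t½ = 25/14 ≈ 1.7857, so f = (1/2)^(25/14) ≈ 0.290032.
Cmin,ss = (D/Vd)·f/(1−f), so D = Cmin,ss·Vd·(1−f)/f.
D = 22 × 161 × (1−f)/f ≈ 22 × 161 × 2.44790 ≈ 8670.46 mg.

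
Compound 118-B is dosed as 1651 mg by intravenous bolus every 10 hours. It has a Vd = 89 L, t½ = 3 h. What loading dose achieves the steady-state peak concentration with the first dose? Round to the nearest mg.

1833 mg

f = (1/2)^(10/3) ≈ 0.099213; accumulation ratio R = 1/(1−f) ≈ 1.11014.
Loading dose to hit Cmax,ss on first dose: D_load = D_maint·R ≈ 1651 × 1.11014 ≈ 1832.84 mg.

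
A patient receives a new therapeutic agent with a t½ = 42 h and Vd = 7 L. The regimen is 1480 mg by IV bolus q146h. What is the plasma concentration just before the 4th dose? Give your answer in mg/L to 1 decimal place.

f = (1/2)^(τ/t½) = (1/2)^(146/42) ≈ 0.0899.
C₀ = D/Vd = 1480/7 ≈ 211.429 mg/L.
Before the 4th dose, 3 doses have been given. Superposition: Cmin = C₀·(f + f² + … + f^3).
≈ 211.429 × (0.0899 + 0.0081 + 0.0007) ≈ 211.429 × 0.0987 ≈ 20.868 mg/L.

20.9 mg/L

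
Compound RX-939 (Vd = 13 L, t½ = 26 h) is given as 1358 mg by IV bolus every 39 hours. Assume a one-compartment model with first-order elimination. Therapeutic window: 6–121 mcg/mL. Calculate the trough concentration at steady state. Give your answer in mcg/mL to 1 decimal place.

Over one 39-h interval, 39/26 ≈ 1.5 half-lives elapse, leaving f ≈ 0.3536 of each dose.
Each bolus raises the concentration by D/Vd = 1358/13 ≈ 104.462 mcg/mL.
Steady-state trough Cmin,ss = C₀·f/(1−f) ≈ 104.462 × 0.3536/0.6464 ≈ 57.144 mcg/mL.
Trough 57.1 mcg/mL vs MEC 6 mcg/mL: adequate.

57.1 mcg/mL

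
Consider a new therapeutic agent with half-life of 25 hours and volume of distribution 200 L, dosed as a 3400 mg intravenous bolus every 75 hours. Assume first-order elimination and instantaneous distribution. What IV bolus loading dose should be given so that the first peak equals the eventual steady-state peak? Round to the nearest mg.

f = (1/2)^(75/25) ≈ 0.125000; accumulation ratio R = 1/(1−f) ≈ 1.14286.
Loading dose to hit Cmax,ss on first dose: D_load = D_maint·R ≈ 3400 × 1.14286 ≈ 3885.72 mg.

3886 mg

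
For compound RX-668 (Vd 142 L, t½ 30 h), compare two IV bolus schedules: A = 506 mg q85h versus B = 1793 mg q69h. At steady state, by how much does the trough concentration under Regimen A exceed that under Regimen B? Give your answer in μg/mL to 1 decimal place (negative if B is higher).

-2.6 μg/mL

Regimen A: f = (1/2)^(85/30) ≈ 0.1403; Cmin,ss = (506/142)·f/(1−f) ≈ 0.582 μg/mL.
Regimen B: f = (1/2)^(69/30) ≈ 0.2031; Cmin,ss = (1793/142)·f/(1−f) ≈ 3.218 μg/mL.
Difference ≈ 0.582 − 3.218 ≈ -2.636 μg/mL.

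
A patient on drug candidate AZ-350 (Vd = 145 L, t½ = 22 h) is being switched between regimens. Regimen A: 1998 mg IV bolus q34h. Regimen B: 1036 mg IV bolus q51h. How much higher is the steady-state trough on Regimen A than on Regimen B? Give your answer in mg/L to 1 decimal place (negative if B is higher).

5.4 mg/L

Regimen A: f = (1/2)^(34/22) ≈ 0.3426; Cmin,ss = (1998/145)·f/(1−f) ≈ 7.181 mg/L.
Regimen B: f = (1/2)^(51/22) ≈ 0.2005; Cmin,ss = (1036/145)·f/(1−f) ≈ 1.792 mg/L.
Difference ≈ 7.181 − 1.792 ≈ 5.389 mg/L.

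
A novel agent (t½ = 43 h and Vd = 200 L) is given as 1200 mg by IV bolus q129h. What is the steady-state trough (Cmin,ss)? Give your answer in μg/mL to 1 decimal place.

τ = 129 h = 3 half-lives, so f = (1/2)^3 = 0.125.
Accumulation ratio R = 1/(1 − f) = 1/0.875 = 8/7.
Single-dose peak C₀ = D/Vd = 1200/200 = 6 μg/mL.
Steady-state peak Cmax,ss = C₀·R = 6 × 8/7 ≈ 6.857 μg/mL.
Steady-state trough Cmin,ss = Cmax,ss·f ≈ 6.857 × 0.125 ≈ 0.857 μg/mL.

0.9 μg/mL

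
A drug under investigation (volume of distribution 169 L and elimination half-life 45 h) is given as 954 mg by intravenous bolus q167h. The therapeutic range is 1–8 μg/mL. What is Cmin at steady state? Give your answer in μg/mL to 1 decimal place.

0.5 μg/mL

k = ln2/t½ = ln2/45 ≈ 0.015403 h⁻¹; fraction remaining f = e^(−kτ) = e^(−0.015403×167) ≈ 0.0764.
Accumulation ratio R = 1/(1 − f) ≈ 1/0.9236 ≈ 1.0827.
Single-dose peak C₀ = D/Vd = 954/169 ≈ 5.645 μg/mL.
Cmax,ss = C₀/(1 − f) ≈ 5.645/0.9236 ≈ 6.112 μg/mL.
Steady-state trough Cmin,ss = Cmax,ss·f ≈ 6.112 × 0.0764 ≈ 0.467 μg/mL.
Trough 0.5 μg/mL vs MEC 1 μg/mL: subtherapeutic.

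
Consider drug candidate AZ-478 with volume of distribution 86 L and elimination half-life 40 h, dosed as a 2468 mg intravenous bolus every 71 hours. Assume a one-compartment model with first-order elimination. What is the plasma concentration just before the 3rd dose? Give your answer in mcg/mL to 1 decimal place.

10.8 mcg/mL

f = (1/2)^(τ/t½) = (1/2)^(71/40) ≈ 0.2922.
C₀ = D/Vd = 2468/86 ≈ 28.698 mcg/mL.
Before the 3rd dose, 2 doses have been given. Superposition: Cmin = C₀·(f + f²).
≈ 28.698 × (0.2922 + 0.0854) ≈ 28.698 × 0.3776 ≈ 10.836 mcg/mL.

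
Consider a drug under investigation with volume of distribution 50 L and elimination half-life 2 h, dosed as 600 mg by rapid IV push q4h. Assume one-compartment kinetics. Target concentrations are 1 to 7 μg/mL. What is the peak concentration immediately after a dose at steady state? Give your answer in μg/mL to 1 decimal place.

16.0 μg/mL

τ = 4 h = 2 half-lives, so f = (1/2)^2 = 0.25.
Accumulation ratio R = 1/(1 − f) = 1/0.75 = 4/3.
Single-dose peak C₀ = D/Vd = 600/50 = 12 μg/mL.
Steady-state peak Cmax,ss = C₀·R = 12 × 4/3 ≈ 16.000 μg/mL.
Peak 16.0 μg/mL vs MTC 7 μg/mL: exceeds toxic threshold.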